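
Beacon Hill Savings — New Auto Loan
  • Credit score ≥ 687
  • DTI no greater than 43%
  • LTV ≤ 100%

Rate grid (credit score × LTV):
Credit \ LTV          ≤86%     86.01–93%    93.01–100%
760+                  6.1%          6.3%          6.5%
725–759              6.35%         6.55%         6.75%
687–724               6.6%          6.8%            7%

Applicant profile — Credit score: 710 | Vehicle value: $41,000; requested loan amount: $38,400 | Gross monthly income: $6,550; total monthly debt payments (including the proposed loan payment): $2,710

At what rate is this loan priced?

7%

Credit score 710 ≥ 687; Debt-to-income = 2,710/6,550 = 41.4% — meets 43% limit
LTV: 38,400 ÷ 41,000 = 93.7%, within 100% cap
Score 710 is in the 687–724 band; LTV 93.7% is in the 93.01–100% band → 7%.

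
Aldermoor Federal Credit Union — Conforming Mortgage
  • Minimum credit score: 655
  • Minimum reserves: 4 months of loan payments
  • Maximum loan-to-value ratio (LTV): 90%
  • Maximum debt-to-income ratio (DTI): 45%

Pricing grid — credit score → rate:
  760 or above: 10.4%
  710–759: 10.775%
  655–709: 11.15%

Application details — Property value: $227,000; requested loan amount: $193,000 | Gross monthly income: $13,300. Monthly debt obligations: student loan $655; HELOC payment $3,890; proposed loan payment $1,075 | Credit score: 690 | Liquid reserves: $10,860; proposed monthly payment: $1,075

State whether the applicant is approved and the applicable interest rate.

Approved at 11.15%

Credit score 690 ≥ 655 (meets minimum)
Loan-to-value = 193,000/227,000 = 85% — pass (90% max)
Total monthly debts = (655 + 3,890 + 1,075) = 5,620. DTI = 5,620/13,300 = 42.3% ≤ 45%
Reserves = 10,860/1,075 = 10.1 months ≥ 4
All requirements met. Score 690 falls in the 655–709 tier → 11.15%.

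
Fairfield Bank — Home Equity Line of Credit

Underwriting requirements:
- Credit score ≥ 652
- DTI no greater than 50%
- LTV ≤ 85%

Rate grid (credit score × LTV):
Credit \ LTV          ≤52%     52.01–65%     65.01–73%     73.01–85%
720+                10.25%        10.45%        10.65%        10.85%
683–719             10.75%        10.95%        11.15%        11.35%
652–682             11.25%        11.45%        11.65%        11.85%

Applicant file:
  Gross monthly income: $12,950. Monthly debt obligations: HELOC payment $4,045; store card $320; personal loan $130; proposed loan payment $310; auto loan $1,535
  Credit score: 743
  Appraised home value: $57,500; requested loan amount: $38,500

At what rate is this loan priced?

10.65%

Credit score 743 ≥ 652; Total monthly debts = (4,045 + 320 + 130 + 310 + 1,535) = 6,340. Debt-to-income = 6,340/12,950 = 49% — meets 50% limit
LTV = 38,500/57,500 = 67% ≤ 85%
Credit 743 → row 720+; LTV 67% → column 65.01–73%. Grid cell → 10.65%.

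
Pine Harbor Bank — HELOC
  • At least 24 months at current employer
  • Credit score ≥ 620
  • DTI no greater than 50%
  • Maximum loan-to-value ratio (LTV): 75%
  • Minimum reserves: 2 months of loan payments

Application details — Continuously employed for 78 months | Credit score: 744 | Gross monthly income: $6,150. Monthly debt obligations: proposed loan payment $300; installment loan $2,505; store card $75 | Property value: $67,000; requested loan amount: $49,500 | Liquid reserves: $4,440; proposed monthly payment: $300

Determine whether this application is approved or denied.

Employment 78 ≥ 24 months
Credit score 744 ≥ 620 (meets)
Total monthly debts = (300 + 2,505 + 75) = 2,880. DTI: 2,880 ÷ 6,150 = 46.8%, within the 50% cap
LTV: 49,500 ÷ 67,000 = 73.9%, within 75% cap
Reserves = 4,440/300 = 14.8 months ≥ 2
All criteria satisfied.

Approved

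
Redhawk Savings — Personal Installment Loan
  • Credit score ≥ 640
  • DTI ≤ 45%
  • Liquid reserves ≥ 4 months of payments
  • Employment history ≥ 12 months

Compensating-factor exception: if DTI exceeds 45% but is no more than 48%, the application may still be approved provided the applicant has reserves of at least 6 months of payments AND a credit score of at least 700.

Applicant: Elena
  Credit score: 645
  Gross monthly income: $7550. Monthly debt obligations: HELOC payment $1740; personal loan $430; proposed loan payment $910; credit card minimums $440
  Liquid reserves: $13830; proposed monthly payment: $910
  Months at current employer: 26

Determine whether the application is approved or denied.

Denied

Credit score 645 ≥ 640 (meets base)
Total debts = (1,740 + 430 + 910 + 440) = 3,520. DTI = 3,520/7,550 = 46.6% > 45% — standard DTI limit exceeded.
Reserves = 13,830/910 = 15.2 months ≥ 4
Employment 26 ≥ 12 months
DTI 46.6% is within the 45%–48% exception band; checking compensating factors.
Reserves 15.2 ≥ 6 months; credit score 645 < 700.
Compensating-factor requirement not fully met.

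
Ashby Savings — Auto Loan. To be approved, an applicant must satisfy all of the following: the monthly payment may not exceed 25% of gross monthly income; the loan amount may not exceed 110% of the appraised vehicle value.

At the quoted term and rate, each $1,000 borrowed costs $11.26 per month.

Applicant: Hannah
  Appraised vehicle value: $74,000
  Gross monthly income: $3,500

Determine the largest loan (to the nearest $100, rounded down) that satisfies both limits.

Payment cap: 25% × $3,500 = $875/month.
At $11.26 per $1,000, that supports 875/11.26 × 1,000 ≈ $77,708 → $77,700.
LTV cap: 110% × $74,000 = $81,400 → $81,400.
Binding constraint: payment-to-income.

$77,700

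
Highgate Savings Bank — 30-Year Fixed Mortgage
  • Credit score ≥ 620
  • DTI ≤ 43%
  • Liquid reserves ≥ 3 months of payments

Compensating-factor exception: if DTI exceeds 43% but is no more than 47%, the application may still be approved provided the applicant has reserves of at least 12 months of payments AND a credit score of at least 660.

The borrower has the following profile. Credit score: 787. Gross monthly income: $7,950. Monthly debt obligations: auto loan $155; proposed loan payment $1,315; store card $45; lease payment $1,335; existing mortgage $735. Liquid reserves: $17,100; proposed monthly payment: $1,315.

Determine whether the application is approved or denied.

Approved

Credit score 787 ≥ 620 (meets base)
Total debts = (155 + 1,315 + 45 + 1,335 + 735) = 3,585. DTI: 3,585 ÷ 7,950 = 45.1%, over the 43% base limit.
Reserves: 17,100 ÷ 1,315 = 13.0 months (meets 3-month minimum)
45.1% falls in the override range (43%–47%), so the compensating-factor test applies.
Reserves 13.0 ≥ 12 months; credit score 787 ≥ 660.
Both compensating conditions met → exception applies.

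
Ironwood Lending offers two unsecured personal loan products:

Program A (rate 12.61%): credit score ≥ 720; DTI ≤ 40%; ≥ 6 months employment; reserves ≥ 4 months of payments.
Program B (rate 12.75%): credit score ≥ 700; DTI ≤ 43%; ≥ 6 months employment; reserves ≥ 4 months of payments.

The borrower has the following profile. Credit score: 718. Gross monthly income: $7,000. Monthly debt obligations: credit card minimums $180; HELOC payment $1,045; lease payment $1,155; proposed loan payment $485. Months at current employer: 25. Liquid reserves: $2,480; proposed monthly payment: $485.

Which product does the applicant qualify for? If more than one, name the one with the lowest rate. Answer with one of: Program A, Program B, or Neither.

Program B

Total debts = (180 + 1,045 + 1,155 + 485) = 2,865; DTI = 2,865/7,000 = 40.9%.
Reserves = 2,480/485 = 5.1 months.
Program A: score 718 < 720; DTI 40.9% > 40%; employment 25 ≥ 6 mo; reserves 5.1 ≥ 4 mo → does not qualify.
Program B: score 718 ≥ 700; DTI 40.9% ≤ 43%; employment 25 ≥ 6 mo; reserves 5.1 ≥ 4 mo → qualifies.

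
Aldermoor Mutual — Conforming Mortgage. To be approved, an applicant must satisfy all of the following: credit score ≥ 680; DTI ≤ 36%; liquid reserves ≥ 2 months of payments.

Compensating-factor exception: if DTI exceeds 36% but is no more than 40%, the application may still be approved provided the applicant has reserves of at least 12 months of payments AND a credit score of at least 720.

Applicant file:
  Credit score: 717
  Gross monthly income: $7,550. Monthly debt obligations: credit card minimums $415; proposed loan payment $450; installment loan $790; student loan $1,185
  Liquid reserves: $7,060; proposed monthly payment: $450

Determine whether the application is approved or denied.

Credit score 717 ≥ 680 (meets base)
Total debts = (415 + 450 + 790 + 1,185) = 2,840. DTI = 2,840/7,550 = 37.6% > 36% — standard DTI limit exceeded.
Reserves: 7,060 ÷ 450 = 15.7 months (meets 2-month minimum)
37.6% falls in the override range (36%–40%), so the compensating-factor test applies.
Reserves 15.7 ≥ 12 months; credit score 717 < 720.
Compensating-factor requirement not fully met.

Denied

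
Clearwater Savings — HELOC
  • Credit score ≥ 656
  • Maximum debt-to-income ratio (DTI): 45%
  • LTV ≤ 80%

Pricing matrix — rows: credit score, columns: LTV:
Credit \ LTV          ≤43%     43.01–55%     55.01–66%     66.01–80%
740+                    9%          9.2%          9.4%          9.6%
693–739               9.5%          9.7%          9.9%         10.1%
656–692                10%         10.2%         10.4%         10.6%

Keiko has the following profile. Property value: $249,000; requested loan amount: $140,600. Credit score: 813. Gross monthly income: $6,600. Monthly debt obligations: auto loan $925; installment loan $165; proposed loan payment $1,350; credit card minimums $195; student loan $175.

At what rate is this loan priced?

Credit score 813 ≥ 656; Total monthly debts = (925 + 165 + 1,350 + 195 + 175) = 2,810. DTI: 2,810 ÷ 6,600 = 42.6%, within the 45% cap
Loan-to-value = 140,600/249,000 = 56.5% — pass (80% max)
Row: 813 falls in 740+. Column: 56.5% falls in 55.01–66%. Rate = 9.4%.

9.4%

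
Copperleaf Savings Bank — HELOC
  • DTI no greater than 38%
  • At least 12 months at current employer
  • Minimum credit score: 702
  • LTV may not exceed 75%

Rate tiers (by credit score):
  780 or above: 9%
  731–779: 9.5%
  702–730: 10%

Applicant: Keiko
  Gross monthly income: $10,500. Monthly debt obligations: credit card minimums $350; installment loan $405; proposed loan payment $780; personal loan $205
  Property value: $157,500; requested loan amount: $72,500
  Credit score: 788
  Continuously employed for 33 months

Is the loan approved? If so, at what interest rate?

Credit score 788 ≥ 702 (meets minimum)
Employment 33 ≥ 12 months
Total monthly debts = (350 + 405 + 780 + 205) = 1,740. DTI = 1,740/10,500 = 16.6% ≤ 38%
LTV: 72,500 ÷ 157,500 = 46%, within 75% cap
All requirements met. Score 788 falls in the 780 or above tier → 9%.

Approved at 9%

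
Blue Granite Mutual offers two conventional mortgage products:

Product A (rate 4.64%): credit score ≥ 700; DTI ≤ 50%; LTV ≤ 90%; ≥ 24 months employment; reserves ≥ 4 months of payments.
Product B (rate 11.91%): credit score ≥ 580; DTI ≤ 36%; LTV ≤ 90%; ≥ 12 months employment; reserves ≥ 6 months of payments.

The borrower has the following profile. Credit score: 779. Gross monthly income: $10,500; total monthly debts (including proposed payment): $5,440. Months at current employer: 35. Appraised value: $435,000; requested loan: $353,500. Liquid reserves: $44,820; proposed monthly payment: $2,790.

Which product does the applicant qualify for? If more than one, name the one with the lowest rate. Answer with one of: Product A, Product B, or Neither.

Neither

DTI = 5,440/10,500 = 51.8%.
LTV = 353,500/435,000 = 81.3%.
Reserves = 44,820/2,790 = 16.1 months.
Product A: score 779 ≥ 700; DTI 51.8% > 50%; LTV 81.3% ≤ 90%; employment 35 ≥ 24 mo; reserves 16.1 ≥ 4 mo → does not qualify.
Product B: score 779 ≥ 580; DTI 51.8% > 36%; LTV 81.3% ≤ 90%; employment 35 ≥ 12 mo; reserves 16.1 ≥ 6 mo → does not qualify.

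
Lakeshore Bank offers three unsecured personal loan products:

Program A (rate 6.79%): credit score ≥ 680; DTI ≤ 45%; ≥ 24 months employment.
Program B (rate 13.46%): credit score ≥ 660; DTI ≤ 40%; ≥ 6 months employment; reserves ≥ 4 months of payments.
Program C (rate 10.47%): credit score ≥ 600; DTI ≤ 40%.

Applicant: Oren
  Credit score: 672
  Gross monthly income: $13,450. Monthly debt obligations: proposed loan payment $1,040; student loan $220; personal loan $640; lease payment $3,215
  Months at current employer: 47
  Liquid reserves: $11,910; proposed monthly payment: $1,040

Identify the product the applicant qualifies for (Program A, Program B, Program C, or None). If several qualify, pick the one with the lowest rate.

Program C

Total debts = (1,040 + 220 + 640 + 3,215) = 5,115; DTI = 5,115/13,450 = 38%.
Reserves = 11,910/1,040 = 11.5 months.
Program A: score 672 < 680; DTI 38% ≤ 45%; employment 47 ≥ 24 mo → does not qualify.
Program B: score 672 ≥ 660; DTI 38% ≤ 40%; employment 47 ≥ 6 mo; reserves 11.5 ≥ 4 mo → qualifies.
Program C: score 672 ≥ 600; DTI 38% ≤ 40% → qualifies.
Qualifying: Program B, Program C. Lowest rate is 10.47% → Program C.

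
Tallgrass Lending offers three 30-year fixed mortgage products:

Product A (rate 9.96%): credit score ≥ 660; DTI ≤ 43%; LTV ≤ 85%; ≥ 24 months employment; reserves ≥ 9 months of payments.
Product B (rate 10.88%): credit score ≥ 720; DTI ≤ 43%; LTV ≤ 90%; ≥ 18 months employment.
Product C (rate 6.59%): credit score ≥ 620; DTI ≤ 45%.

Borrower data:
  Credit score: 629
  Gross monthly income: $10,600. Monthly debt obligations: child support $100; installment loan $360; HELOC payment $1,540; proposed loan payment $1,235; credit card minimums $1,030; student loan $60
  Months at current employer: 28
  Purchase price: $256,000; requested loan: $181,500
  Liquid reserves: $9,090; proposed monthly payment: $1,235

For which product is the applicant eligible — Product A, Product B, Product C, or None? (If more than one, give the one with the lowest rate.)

Product C

Total debts = (100 + 360 + 1,540 + 1,235 + 1,030 + 60) = 4,325; DTI = 4,325/10,600 = 40.8%.
LTV = 181,500/256,000 = 70.9%.
Reserves = 9,090/1,235 = 7.4 months.
Product A: score 629 < 660; DTI 40.8% ≤ 43%; LTV 70.9% ≤ 85%; employment 28 ≥ 24 mo; reserves 7.4 < 9 mo → does not qualify.
Product B: score 629 < 720; DTI 40.8% ≤ 43%; LTV 70.9% ≤ 90%; employment 28 ≥ 18 mo → does not qualify.
Product C: score 629 ≥ 620; DTI 40.8% ≤ 45% → qualifies.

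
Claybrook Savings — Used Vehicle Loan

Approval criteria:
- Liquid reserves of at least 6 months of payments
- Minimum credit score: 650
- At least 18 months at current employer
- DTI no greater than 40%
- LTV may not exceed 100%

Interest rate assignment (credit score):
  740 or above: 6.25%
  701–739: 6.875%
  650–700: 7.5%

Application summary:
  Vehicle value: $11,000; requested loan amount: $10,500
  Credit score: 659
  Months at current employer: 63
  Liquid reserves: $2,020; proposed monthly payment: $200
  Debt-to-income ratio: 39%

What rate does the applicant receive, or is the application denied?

Credit score 659 ≥ 650 (meets minimum)
DTI 39% is within the 40% limit
LTV = 10,500/11,000 = 95.5% ≤ 100%
Employment 63 ≥ 18 months
Reserves: 2,020 ÷ 200 = 10.1 months (meets 6-month minimum)
All requirements met. Score 659 falls in the 650–700 tier → 7.5%.

Approved at 7.5%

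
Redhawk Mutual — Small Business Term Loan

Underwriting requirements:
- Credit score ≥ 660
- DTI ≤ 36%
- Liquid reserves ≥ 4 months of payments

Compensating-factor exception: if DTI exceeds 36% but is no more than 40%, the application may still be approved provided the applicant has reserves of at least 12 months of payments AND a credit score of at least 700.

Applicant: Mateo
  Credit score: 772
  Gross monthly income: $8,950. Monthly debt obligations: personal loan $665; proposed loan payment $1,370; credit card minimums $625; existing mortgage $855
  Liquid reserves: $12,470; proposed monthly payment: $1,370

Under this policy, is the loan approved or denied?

Credit score 772 ≥ 660 (meets base)
Total debts = (665 + 1,370 + 625 + 855) = 3,515. DTI: 3,515 ÷ 8,950 = 39.3%, over the 36% base limit.
Liquid reserves cover 12,470/1,370 = 9.1 months — ≥ 4 required
DTI 39.3% is within the 36%–40% exception band; checking compensating factors.
Override check — reserves: 9.1 mo (short of 12); score: 772 (ok).
Compensating-factor requirement not fully met.

Denied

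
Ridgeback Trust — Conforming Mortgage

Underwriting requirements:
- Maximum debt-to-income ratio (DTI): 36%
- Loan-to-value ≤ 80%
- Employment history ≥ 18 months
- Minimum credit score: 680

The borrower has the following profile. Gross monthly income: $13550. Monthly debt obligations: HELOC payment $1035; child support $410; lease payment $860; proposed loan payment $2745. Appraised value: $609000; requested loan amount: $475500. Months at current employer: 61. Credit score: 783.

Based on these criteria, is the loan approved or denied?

Total monthly debts = (1,035 + 410 + 860 + 2,745) = 5,050. Debt-to-income = 5,050/13,550 = 37.3% — over 36% limit
Loan-to-value = 475,500/609,000 = 78.1% — pass (80% max)
Employment 61 ≥ 18 months
Credit score 783 ≥ 680 (meets)
Fails on DTI.

Denied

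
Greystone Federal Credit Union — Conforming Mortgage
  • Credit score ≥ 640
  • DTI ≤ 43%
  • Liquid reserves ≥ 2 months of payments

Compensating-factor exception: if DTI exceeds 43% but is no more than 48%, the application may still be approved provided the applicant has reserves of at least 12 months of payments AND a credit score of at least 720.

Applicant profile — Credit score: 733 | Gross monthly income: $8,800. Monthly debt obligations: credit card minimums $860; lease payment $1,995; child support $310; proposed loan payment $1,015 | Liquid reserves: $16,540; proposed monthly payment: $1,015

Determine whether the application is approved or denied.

Credit score 733 ≥ 640 (meets base)
Total debts = (860 + 1,995 + 310 + 1,015) = 4,180. DTI: 4,180 ÷ 8,800 = 47.5%, over the 43% base limit.
Reserves: 16,540 ÷ 1,015 = 16.3 months (meets 2-month minimum)
DTI 47.5% is within the 43%–48% exception band; checking compensating factors.
Reserves 16.3 ≥ 12 months; credit score 733 ≥ 720.
Both override conditions satisfied; DTI exception granted.

Approved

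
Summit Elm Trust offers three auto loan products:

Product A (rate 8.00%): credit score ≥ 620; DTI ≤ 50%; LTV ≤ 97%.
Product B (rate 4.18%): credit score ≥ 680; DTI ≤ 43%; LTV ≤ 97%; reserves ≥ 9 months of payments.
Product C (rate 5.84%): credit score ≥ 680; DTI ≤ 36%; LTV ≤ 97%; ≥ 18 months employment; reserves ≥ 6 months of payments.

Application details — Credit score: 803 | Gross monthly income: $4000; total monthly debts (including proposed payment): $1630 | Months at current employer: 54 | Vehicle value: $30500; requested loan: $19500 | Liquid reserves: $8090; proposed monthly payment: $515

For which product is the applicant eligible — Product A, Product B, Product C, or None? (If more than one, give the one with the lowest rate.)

DTI = 1,630/4,000 = 40.8%.
LTV = 19,500/30,500 = 63.9%.
Reserves = 8,090/515 = 15.7 months.
Product A: score 803 ≥ 620; DTI 40.8% ≤ 50%; LTV 63.9% ≤ 97% → qualifies.
Product B: score 803 ≥ 680; DTI 40.8% ≤ 43%; LTV 63.9% ≤ 97%; reserves 15.7 ≥ 9 mo → qualifies.
Product C: score 803 ≥ 680; DTI 40.8% > 36%; LTV 63.9% ≤ 97%; employment 54 ≥ 18 mo; reserves 15.7 ≥ 6 mo → does not qualify.
Qualifying: Product A, Product B. Lowest rate is 4.18% → Product B.

Product B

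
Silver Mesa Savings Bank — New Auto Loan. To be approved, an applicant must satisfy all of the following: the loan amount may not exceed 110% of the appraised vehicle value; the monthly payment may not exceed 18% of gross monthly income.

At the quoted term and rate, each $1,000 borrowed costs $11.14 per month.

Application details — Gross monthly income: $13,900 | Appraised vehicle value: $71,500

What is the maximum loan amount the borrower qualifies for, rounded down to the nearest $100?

Payment cap: 18% × $13,900 = $2,502/month.
At $11.14 per $1,000, that supports 2,502/11.14 × 1,000 ≈ $224,596 → $224,500.
LTV cap: 110% × $71,500 = $78,650 → $78,600.
Binding constraint: loan-to-value.

$78,600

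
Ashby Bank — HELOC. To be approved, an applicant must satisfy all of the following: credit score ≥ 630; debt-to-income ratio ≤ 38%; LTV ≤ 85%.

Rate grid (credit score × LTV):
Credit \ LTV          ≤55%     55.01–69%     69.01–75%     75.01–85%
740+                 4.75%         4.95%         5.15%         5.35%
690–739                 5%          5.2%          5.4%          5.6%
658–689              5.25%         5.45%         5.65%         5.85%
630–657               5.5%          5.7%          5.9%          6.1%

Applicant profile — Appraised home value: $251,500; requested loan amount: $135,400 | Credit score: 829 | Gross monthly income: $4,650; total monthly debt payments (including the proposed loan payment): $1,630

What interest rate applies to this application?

4.75%

Credit score 829 ≥ 630; DTI: 1,630 ÷ 4,650 = 35.1%, within the 38% cap
LTV: 135,400 ÷ 251,500 = 53.8%, within 85% cap
Credit 829 → row 740+; LTV 53.8% → column ≤55%. Grid cell → 4.75%.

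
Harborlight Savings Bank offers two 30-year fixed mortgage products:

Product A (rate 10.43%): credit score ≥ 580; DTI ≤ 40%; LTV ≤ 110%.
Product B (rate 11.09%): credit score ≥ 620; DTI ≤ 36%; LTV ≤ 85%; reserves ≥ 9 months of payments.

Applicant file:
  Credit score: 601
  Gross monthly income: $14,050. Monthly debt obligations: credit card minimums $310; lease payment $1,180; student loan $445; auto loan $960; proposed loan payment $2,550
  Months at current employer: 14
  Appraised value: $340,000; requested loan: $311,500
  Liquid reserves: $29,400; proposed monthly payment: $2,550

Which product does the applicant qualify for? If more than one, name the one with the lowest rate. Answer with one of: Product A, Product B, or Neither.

Total debts = (310 + 1,180 + 445 + 960 + 2,550) = 5,445; DTI = 5,445/14,050 = 38.8%.
LTV = 311,500/340,000 = 91.6%.
Reserves = 29,400/2,550 = 11.5 months.
Product A: score 601 ≥ 580; DTI 38.8% ≤ 40%; LTV 91.6% ≤ 110% → qualifies.
Product B: score 601 < 620; DTI 38.8% > 36%; LTV 91.6% > 85%; reserves 11.5 ≥ 9 mo → does not qualify.

Product A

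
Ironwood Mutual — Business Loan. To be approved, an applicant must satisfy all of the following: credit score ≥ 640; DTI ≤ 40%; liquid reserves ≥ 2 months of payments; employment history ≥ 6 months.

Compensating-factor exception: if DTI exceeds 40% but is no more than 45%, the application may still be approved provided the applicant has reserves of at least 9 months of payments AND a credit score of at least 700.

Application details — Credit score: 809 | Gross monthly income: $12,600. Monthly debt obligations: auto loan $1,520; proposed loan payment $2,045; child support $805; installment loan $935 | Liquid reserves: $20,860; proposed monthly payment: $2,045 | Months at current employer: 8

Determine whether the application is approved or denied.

Approved

Credit score 809 ≥ 640 (meets base)
Total debts = (1,520 + 2,045 + 805 + 935) = 5,305. DTI: 5,305 ÷ 12,600 = 42.1%, over the 40% base limit.
Reserves: 20,860 ÷ 2,045 = 10.2 months (meets 2-month minimum)
Employment 8 ≥ 6 months
42.1% falls in the override range (40%–45%), so the compensating-factor test applies.
Reserves 10.2 ≥ 9 months; credit score 809 ≥ 700.
Both compensating conditions met → exception applies.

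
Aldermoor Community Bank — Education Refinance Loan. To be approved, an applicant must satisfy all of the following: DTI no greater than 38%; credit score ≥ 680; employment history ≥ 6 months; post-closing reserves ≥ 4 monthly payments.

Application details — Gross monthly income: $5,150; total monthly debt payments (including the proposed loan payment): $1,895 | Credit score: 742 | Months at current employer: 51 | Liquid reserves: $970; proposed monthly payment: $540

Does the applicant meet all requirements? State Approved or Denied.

Denied

Debt-to-income = 1,895/5,150 = 36.8% — meets 38% limit
Credit score 742 ≥ 680 (meets)
Employment 51 ≥ 6 months
Reserves: 970 ÷ 540 = 1.8 months (below 4-month minimum)
Fails on reserves.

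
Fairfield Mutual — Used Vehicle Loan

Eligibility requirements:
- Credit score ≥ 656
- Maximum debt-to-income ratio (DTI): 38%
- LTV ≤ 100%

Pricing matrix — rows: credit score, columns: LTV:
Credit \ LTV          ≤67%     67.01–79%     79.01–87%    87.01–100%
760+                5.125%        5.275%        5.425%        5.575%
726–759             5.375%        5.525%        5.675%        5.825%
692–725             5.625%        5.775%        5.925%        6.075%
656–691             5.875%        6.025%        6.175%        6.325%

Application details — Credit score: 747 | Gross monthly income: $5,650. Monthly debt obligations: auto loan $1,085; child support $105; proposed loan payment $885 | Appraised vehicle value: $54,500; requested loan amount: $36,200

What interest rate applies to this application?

5.375%

Credit score 747 ≥ 656; Total monthly debts = (1,085 + 105 + 885) = 2,075. DTI: 2,075 ÷ 5,650 = 36.7%, within the 38% cap
Loan-to-value = 36,200/54,500 = 66.4% — pass (100% max)
Row: 747 falls in 726–759. Column: 66.4% falls in ≤67%. Rate = 5.375%.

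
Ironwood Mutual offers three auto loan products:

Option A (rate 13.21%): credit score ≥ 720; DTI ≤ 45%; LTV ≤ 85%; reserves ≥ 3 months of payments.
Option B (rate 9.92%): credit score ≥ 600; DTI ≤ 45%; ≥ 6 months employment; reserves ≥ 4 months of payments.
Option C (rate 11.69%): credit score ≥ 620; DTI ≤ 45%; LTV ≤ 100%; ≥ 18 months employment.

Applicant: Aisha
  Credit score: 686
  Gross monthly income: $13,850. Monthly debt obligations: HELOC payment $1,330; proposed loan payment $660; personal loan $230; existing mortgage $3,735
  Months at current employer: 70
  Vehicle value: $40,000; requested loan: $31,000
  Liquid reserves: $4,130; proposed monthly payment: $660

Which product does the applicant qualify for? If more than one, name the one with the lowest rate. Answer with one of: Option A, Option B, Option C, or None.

Total debts = (1,330 + 660 + 230 + 3,735) = 5,955; DTI = 5,955/13,850 = 43%.
LTV = 31,000/40,000 = 77.5%.
Reserves = 4,130/660 = 6.3 months.
Option A: score 686 < 720; DTI 43% ≤ 45%; LTV 77.5% ≤ 85%; reserves 6.3 ≥ 3 mo → does not qualify.
Option B: score 686 ≥ 600; DTI 43% ≤ 45%; employment 70 ≥ 6 mo; reserves 6.3 ≥ 4 mo → qualifies.
Option C: score 686 ≥ 620; DTI 43% ≤ 45%; LTV 77.5% ≤ 100%; employment 70 ≥ 18 mo → qualifies.
Qualifying: Option B, Option C. Lowest rate is 9.92% → Option B.

Option B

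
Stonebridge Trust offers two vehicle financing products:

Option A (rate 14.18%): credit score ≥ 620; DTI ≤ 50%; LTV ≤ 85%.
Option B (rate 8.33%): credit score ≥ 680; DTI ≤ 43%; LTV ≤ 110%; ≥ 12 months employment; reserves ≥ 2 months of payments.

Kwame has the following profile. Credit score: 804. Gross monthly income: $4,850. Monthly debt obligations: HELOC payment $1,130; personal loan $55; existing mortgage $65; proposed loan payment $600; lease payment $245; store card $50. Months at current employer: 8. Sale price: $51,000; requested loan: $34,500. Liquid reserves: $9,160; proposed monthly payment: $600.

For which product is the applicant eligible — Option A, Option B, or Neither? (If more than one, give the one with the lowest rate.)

Total debts = (1,130 + 55 + 65 + 600 + 245 + 50) = 2,145; DTI = 2,145/4,850 = 44.2%.
LTV = 34,500/51,000 = 67.6%.
Reserves = 9,160/600 = 15.3 months.
Option A: score 804 ≥ 620; DTI 44.2% ≤ 50%; LTV 67.6% ≤ 85% → qualifies.
Option B: score 804 ≥ 680; DTI 44.2% > 43%; LTV 67.6% ≤ 110%; employment 8 < 12 mo; reserves 15.3 ≥ 2 mo → does not qualify.

Option A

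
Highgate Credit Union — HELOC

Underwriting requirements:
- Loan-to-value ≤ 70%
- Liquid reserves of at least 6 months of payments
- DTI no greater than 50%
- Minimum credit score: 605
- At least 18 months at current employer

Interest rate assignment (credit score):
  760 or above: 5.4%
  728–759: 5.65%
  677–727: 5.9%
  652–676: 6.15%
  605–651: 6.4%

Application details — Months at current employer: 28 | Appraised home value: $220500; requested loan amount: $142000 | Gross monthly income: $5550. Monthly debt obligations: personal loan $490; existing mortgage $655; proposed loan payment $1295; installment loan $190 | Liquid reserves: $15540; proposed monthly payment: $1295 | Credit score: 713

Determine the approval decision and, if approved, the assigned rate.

Approved at 5.9%

Credit score 713 ≥ 605 (meets minimum)
Total monthly debts = (490 + 655 + 1,295 + 190) = 2,630. DTI: 2,630 ÷ 5,550 = 47.4%, within the 50% cap
Employment 28 ≥ 18 months
Liquid reserves cover 15,540/1,295 = 12.0 months — ≥ 6 required
Loan-to-value = 142,000/220,500 = 64.4% — pass (70% max)
All requirements met. Score 713 falls in the 677–727 tier → 5.9%.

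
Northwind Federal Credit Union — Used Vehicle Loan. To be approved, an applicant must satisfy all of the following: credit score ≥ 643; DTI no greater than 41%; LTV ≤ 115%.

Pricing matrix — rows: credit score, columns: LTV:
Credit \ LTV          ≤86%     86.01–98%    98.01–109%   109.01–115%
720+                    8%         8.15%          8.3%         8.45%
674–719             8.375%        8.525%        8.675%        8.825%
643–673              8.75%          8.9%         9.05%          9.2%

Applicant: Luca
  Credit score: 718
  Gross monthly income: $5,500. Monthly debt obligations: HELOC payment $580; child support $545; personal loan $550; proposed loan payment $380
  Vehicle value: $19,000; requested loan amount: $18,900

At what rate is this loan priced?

8.675%

Credit score 718 ≥ 643; Total monthly debts = (580 + 545 + 550 + 380) = 2,055. DTI = 2,055/5,500 = 37.4% ≤ 41%
LTV = 18,900/19,000 = 99.5% ≤ 115%
Score 718 is in the 674–719 band; LTV 99.5% is in the 98.01–109% band → 8.675%.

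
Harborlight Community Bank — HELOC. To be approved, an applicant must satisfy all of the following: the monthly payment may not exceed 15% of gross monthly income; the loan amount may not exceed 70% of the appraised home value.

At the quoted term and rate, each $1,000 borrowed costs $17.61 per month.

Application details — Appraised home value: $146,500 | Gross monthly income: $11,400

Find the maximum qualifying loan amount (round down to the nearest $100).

Payment cap: 15% × $11,400 = $1,710/month.
At $17.61 per $1,000, that supports 1,710/17.61 × 1,000 ≈ $97,103 → $97,100.
LTV cap: 70% × $146,500 = $102,550 → $102,500.
Binding constraint: payment-to-income.

$97,100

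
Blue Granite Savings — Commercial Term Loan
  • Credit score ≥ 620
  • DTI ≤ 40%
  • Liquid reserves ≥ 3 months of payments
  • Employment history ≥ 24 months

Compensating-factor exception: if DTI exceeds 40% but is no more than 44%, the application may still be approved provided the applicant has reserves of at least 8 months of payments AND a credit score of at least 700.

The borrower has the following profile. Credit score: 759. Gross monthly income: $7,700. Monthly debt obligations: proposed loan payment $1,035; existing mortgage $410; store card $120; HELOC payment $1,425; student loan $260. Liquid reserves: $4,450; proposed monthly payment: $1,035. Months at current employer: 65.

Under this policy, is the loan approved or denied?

Denied

Credit score 759 ≥ 620 (meets base)
Total debts = (1,035 + 410 + 120 + 1,425 + 260) = 3,250. DTI = 3,250/7,700 = 42.2% > 40% — standard DTI limit exceeded.
Liquid reserves cover 4,450/1,035 = 4.3 months — ≥ 3 required
Employment 65 ≥ 24 months
DTI 42.2% is within the 40%–44% exception band; checking compensating factors.
Override check — reserves: 4.3 mo (short of 8); score: 759 (ok).
Override conditions not both satisfied; exception does not apply.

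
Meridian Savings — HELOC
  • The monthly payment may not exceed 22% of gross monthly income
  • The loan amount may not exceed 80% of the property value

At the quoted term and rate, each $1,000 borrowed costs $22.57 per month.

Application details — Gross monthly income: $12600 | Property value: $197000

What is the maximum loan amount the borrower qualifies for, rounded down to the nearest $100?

$122,800

Payment cap: 22% × $12,600 = $2,772/month.
At $22.57 per $1,000, that supports 2,772/22.57 × 1,000 ≈ $122,817 → $122,800.
LTV cap: 80% × $197,000 = $157,600 → $157,600.
Binding constraint: payment-to-income.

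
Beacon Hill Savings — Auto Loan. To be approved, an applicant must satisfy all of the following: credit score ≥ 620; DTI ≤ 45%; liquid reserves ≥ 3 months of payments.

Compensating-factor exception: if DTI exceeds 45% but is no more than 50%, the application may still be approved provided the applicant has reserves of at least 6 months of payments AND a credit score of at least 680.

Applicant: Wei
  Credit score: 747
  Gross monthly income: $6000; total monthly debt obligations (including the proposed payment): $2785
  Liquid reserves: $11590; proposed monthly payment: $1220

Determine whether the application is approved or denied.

Approved

Credit score 747 ≥ 620 (meets base)
DTI = 2,785/6,000 = 46.4% > 45% — standard DTI limit exceeded.
Reserves: 11,590 ÷ 1,220 = 9.5 months (meets 3-month minimum)
46.4% falls in the override range (45%–50%), so the compensating-factor test applies.
Override check — reserves: 9.5 mo (ok); score: 747 (ok).
Both override conditions satisfied; DTI exception granted.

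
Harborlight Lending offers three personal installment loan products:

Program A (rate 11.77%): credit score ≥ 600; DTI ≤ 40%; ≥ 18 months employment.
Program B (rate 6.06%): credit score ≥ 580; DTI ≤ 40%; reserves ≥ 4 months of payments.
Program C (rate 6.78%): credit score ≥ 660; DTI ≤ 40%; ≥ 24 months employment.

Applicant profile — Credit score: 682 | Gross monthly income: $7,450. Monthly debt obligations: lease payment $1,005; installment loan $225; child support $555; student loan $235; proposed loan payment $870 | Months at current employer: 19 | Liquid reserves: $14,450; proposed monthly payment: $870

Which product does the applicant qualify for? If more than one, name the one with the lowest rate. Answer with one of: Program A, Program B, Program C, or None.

Total debts = (1,005 + 225 + 555 + 235 + 870) = 2,890; DTI = 2,890/7,450 = 38.8%.
Reserves = 14,450/870 = 16.6 months.
Program A: score 682 ≥ 600; DTI 38.8% ≤ 40%; employment 19 ≥ 18 mo → qualifies.
Program B: score 682 ≥ 580; DTI 38.8% ≤ 40%; reserves 16.6 ≥ 4 mo → qualifies.
Program C: score 682 ≥ 660; DTI 38.8% ≤ 40%; employment 19 < 24 mo → does not qualify.
Qualifying: Program A, Program B. Lowest rate is 6.06% → Program B.

Program B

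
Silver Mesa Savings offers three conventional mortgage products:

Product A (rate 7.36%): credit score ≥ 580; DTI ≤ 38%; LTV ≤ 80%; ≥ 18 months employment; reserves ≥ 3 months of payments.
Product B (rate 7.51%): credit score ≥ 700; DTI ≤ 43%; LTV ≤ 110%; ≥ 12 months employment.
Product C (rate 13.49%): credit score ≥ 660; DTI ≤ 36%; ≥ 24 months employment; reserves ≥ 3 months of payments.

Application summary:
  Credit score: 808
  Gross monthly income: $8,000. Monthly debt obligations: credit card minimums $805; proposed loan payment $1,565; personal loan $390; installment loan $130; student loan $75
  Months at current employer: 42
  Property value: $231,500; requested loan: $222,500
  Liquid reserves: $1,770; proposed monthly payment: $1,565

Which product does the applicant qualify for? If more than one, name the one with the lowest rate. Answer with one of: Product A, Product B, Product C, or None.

Total debts = (805 + 1,565 + 390 + 130 + 75) = 2,965; DTI = 2,965/8,000 = 37.1%.
LTV = 222,500/231,500 = 96.1%.
Reserves = 1,770/1,565 = 1.1 months.
Product A: score 808 ≥ 580; DTI 37.1% ≤ 38%; LTV 96.1% > 80%; employment 42 ≥ 18 mo; reserves 1.1 < 3 mo → does not qualify.
Product B: score 808 ≥ 700; DTI 37.1% ≤ 43%; LTV 96.1% ≤ 110%; employment 42 ≥ 12 mo → qualifies.
Product C: score 808 ≥ 660; DTI 37.1% > 36%; employment 42 ≥ 24 mo; reserves 1.1 < 3 mo → does not qualify.

Product B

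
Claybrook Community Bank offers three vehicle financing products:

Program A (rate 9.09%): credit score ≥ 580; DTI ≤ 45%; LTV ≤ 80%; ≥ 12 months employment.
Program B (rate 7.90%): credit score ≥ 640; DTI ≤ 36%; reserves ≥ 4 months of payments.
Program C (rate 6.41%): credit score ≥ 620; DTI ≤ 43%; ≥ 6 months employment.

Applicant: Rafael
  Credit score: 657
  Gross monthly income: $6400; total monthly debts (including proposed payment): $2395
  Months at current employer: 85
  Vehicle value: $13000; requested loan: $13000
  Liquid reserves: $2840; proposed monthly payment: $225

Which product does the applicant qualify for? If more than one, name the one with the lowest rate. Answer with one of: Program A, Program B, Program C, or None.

DTI = 2,395/6,400 = 37.4%.
LTV = 13,000/13,000 = 100%.
Reserves = 2,840/225 = 12.6 months.
Program A: score 657 ≥ 580; DTI 37.4% ≤ 45%; LTV 100% > 80%; employment 85 ≥ 12 mo → does not qualify.
Program B: score 657 ≥ 640; DTI 37.4% > 36%; reserves 12.6 ≥ 4 mo → does not qualify.
Program C: score 657 ≥ 620; DTI 37.4% ≤ 43%; employment 85 ≥ 6 mo → qualifies.

Program C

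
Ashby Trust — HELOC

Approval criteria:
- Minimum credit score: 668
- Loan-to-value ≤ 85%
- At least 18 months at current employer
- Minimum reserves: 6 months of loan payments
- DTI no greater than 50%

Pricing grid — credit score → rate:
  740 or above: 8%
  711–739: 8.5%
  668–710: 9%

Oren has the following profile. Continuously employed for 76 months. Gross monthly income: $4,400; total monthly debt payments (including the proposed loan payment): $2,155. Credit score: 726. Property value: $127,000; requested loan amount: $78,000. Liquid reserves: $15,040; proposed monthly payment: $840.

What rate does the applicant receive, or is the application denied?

Approved at 8.5%

Credit score 726 ≥ 668 (meets minimum)
Liquid reserves cover 15,040/840 = 17.9 months — ≥ 6 required
LTV = 78,000/127,000 = 61.4% ≤ 85%
Employment 76 ≥ 18 months
DTI = 2,155/4,400 = 49% ≤ 50%
All requirements met. Score 726 falls in the 711–739 tier → 8.5%.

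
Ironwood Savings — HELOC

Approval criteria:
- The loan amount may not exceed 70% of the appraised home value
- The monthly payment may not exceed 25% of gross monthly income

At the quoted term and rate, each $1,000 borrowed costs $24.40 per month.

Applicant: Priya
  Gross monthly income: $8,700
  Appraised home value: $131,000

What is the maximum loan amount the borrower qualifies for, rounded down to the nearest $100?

Payment cap: 25% × $8,700 = $2,175/month.
At $24.40 per $1,000, that supports 2,175/24.40 × 1,000 ≈ $89,139 → $89,100.
LTV cap: 70% × $131,000 = $91,700 → $91,700.
Binding constraint: payment-to-income.

$89,100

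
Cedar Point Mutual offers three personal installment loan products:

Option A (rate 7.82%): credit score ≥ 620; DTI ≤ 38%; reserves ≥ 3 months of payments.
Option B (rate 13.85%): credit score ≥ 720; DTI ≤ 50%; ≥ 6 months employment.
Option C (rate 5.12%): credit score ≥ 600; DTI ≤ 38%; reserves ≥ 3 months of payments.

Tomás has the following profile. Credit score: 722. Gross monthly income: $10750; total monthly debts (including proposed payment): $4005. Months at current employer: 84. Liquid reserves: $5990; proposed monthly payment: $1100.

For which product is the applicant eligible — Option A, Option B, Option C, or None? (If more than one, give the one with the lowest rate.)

Option C

DTI = 4,005/10,750 = 37.3%.
Reserves = 5,990/1,100 = 5.4 months.
Option A: score 722 ≥ 620; DTI 37.3% ≤ 38%; reserves 5.4 ≥ 3 mo → qualifies.
Option B: score 722 ≥ 720; DTI 37.3% ≤ 50%; employment 84 ≥ 6 mo → qualifies.
Option C: score 722 ≥ 600; DTI 37.3% ≤ 38%; reserves 5.4 ≥ 3 mo → qualifies.
Qualifying: Option A, Option B, Option C. Lowest rate is 5.12% → Option C.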